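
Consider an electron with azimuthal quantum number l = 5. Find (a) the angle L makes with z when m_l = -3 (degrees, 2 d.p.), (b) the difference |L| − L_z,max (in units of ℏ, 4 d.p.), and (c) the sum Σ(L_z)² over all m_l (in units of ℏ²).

θ(m_l=-3) ≈ 123.21°; |L|−L_z,max ≈ 0.4772ℏ; Σ(L_z)² = 110 ℏ²

For m_l = -3: cos θ = -3/√30, θ ≈ 123.21°.
|L| − L_z,max = (√30 − 5)ℏ ≈ 0.4772ℏ.
Σ m_l² = 110, so Σ(L_z)² = 110 ℏ².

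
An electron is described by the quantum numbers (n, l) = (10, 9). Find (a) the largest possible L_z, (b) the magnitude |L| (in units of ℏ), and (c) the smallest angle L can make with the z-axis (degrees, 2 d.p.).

L_z,max = 9ℏ; |L| = 3√10 ℏ ≈ 9.487ℏ; θ_min ≈ 18.43°

L_z,max = lℏ = 9ℏ.
|L| = ℏ√(9·10) = 3√10 ℏ ≈ 9.487ℏ.
cos θ_min = 9/√90, so θ_min ≈ 18.43°.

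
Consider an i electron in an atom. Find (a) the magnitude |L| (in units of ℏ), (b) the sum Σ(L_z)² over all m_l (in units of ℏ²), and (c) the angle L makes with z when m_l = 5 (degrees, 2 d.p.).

For an i orbital, l = 6.
|L| = ℏ√(6·7) = √42 ℏ ≈ 6.481ℏ.
Σ m_l² = 182, so Σ(L_z)² = 182 ℏ².
For m_l = 5: cos θ = 5/√42, θ ≈ 39.51°.

|L| = √42 ℏ ≈ 6.481ℏ; Σ(L_z)² = 182 ℏ²; θ(m_l=5) ≈ 39.51°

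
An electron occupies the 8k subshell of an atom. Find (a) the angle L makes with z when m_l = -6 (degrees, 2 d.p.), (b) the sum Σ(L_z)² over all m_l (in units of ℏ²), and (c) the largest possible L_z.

θ(m_l=-6) ≈ 143.30°; Σ(L_z)² = 280 ℏ²; L_z,max = 7ℏ

The 8k subshell has l = 7.
For m_l = -6: cos θ = -6/√56, θ ≈ 143.30°.
Σ m_l² = 280, so Σ(L_z)² = 280 ℏ².
L_z,max = lℏ = 7ℏ.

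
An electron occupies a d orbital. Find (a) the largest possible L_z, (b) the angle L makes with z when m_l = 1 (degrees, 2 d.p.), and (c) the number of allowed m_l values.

L_z,max = 2ℏ; θ(m_l=1) ≈ 65.91°; 5 values

A d state has l = 2.
L_z,max = lℏ = 2ℏ.
For m_l = 1: cos θ = 1/√6, θ ≈ 65.91°.
There are 2l+1 = 5 values of m_l.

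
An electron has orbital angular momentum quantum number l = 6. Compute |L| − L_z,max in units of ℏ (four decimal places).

|L| = √42 ℏ ≈ 6.4807ℏ, while L_z,max = lℏ = 6ℏ.
The difference is (√42 − 6)ℏ ≈ 0.4807ℏ.

|L| − L_z,max ≈ 0.4807ℏ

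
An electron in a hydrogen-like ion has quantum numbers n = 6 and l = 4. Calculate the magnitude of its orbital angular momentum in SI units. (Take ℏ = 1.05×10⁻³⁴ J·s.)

|L| = ℏ√(l(l+1)) = ℏ√(4·5) = 2√5 ℏ
Numerically, |L| = 4.472 × (1.05×10⁻³⁴ J·s) = 4.70×10⁻³⁴ J·s.

|L| = 4.70×10⁻³⁴ J·s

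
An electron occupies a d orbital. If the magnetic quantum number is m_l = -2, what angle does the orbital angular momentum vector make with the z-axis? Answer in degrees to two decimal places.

A d state has l = 2.
|L|² = l(l+1)ℏ² = 6ℏ², so |L| = √6 ℏ.
L_z = m_l ℏ = −2ℏ.
cos θ = L_z/|L| = -2/√6, so θ ≈ 144.74°.

θ ≈ 144.74°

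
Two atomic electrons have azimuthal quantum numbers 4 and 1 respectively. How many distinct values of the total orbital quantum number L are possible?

L runs from |4 − 1| = 3 to 4 + 1 = 5.
So L can be 3, 4, 5.
That is 3 values.

3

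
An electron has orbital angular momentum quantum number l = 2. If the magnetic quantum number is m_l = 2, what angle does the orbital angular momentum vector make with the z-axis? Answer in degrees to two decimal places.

|L| = √(l(l+1)) ℏ = √6 ℏ.
L_z = m_l ℏ = 2ℏ.
cos θ = L_z/|L| = 2/√6, so θ ≈ 35.26°.

θ ≈ 35.26°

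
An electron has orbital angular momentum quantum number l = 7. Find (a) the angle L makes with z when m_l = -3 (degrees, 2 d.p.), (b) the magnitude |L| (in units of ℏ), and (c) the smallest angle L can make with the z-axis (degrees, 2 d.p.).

θ(m_l=-3) ≈ 113.63°; |L| = 2√14 ℏ ≈ 7.483ℏ; θ_min ≈ 20.70°

For m_l = -3: cos θ = -3/√56, θ ≈ 113.63°.
|L| = ℏ√(7·8) = 2√14 ℏ ≈ 7.483ℏ.
cos θ_min = 7/√56, so θ_min ≈ 20.70°.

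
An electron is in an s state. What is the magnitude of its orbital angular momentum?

An s state has l = 0.
|L| = ℏ√(l(l+1)) = ℏ√0 = 0

|L| = 0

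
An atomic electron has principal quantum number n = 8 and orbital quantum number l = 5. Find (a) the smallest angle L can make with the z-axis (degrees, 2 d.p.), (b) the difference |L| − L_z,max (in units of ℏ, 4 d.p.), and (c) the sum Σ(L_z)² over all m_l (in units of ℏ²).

cos θ_min = 5/√30, so θ_min ≈ 24.09°.
|L| − L_z,max = (√30 − 5)ℏ ≈ 0.4772ℏ.
Σ m_l² = 110, so Σ(L_z)² = 110 ℏ².

θ_min ≈ 24.09°; |L|−L_z,max ≈ 0.4772ℏ; Σ(L_z)² = 110 ℏ²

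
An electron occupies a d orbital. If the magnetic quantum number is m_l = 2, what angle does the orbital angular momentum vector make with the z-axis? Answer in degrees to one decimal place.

θ ≈ 35.3°

The letter d corresponds to l = 2.
|L| = ℏ√(l(l+1)) = √6 ℏ.
L_z = m_l ℏ = 2ℏ.
cos θ = L_z/|L| = 2/√6, so θ ≈ 35.3°.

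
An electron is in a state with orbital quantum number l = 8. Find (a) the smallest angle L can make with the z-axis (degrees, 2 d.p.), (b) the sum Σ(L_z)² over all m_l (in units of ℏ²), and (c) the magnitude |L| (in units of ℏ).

cos θ_min = 8/√72, so θ_min ≈ 19.47°.
Σ m_l² = 408, so Σ(L_z)² = 408 ℏ².
|L| = ℏ√(8·9) = 6√2 ℏ ≈ 8.485ℏ.

θ_min ≈ 19.47°; Σ(L_z)² = 408 ℏ²; |L| = 6√2 ℏ ≈ 8.485ℏ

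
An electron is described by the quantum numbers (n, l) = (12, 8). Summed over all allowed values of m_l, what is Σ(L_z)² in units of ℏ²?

Σ(L_z)² = 408 ℏ²

m_l runs from −8 to 8, i.e. {-8, -7, -6, -5, -4, -3, -2, -1, 0, 1, 2, 3, 4, 5, 6, 7, 8}.
Summing m² from −8 to 8: Σ m_l² = 408.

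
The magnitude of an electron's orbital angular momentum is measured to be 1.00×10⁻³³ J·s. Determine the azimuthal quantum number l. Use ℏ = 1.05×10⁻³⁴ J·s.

l = 9

|L|/ℏ = (1.00×10⁻³³)/(1.05×10⁻³⁴) ≈ 9.524.
(|L|/ℏ)² = l(l+1) ≈ 90.70 ⇒ l = 9.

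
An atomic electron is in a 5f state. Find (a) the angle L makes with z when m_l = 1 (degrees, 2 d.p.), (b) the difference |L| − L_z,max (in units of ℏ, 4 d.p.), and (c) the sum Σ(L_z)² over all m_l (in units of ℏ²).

θ(m_l=1) ≈ 73.22°; |L|−L_z,max ≈ 0.4641ℏ; Σ(L_z)² = 28 ℏ²

5f means n = 5, l = 3.
For m_l = 1: cos θ = 1/√12, θ ≈ 73.22°.
|L| − L_z,max = (2√3 − 3)ℏ ≈ 0.4641ℏ.
Σ m_l² = 28, so Σ(L_z)² = 28 ℏ².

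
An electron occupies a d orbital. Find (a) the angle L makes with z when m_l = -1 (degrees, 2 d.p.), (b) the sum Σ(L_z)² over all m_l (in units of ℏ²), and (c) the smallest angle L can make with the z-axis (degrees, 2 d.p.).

For a d orbital, l = 2.
For m_l = -1: cos θ = -1/√6, θ ≈ 114.09°.
Σ m_l² = 10, so Σ(L_z)² = 10 ℏ².
cos θ_min = 2/√6, so θ_min ≈ 35.26°.

θ(m_l=-1) ≈ 114.09°; Σ(L_z)² = 10 ℏ²; θ_min ≈ 35.26°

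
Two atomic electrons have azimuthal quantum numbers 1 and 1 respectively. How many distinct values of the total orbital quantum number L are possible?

3

By the triangle rule, |l₁ − l₂| ≤ L ≤ l₁ + l₂.
So L can be 0, 1, 2.
That is 3 values.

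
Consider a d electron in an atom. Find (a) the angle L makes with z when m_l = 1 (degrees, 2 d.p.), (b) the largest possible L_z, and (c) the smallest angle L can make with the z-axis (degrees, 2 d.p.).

A d state has l = 2.
For m_l = 1: cos θ = 1/√6, θ ≈ 65.91°.
L_z,max = lℏ = 2ℏ.
cos θ_min = 2/√6, so θ_min ≈ 35.26°.

θ(m_l=1) ≈ 65.91°; L_z,max = 2ℏ; θ_min ≈ 35.26°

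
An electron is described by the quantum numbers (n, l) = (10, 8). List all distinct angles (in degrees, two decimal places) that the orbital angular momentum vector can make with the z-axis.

|L|² = l(l+1)ℏ² = 72ℏ², so |L| = 6√2 ℏ.
cos θ = m_l/√72 for each m_l ∈ {-8, -7, -6, -5, -4, -3, -2, -1, 0, 1, 2, 3, 4, 5, 6, 7, 8}.

θ ∈ {19.47°, 34.42°, 45.00°, 53.90°, 61.87°, 69.30°, 76.37°, 83.23°, 90.00°, 96.77°, 103.63°, 110.70°, 118.13°, 126.10°, 135.00°, 145.58°, 160.53°}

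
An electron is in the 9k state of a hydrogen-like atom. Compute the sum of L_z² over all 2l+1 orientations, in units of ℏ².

The 9k subshell has l = 7.
m_l runs from −7 to 7, i.e. {-7, -6, -5, -4, -3, -2, -1, 0, 1, 2, 3, 4, 5, 6, 7}.
Summing m² from −7 to 7: Σ m_l² = 280.

Σ(L_z)² = 280 ℏ²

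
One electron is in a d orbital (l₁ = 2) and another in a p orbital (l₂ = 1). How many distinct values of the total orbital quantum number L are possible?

By the triangle rule, |l₁ − l₂| ≤ L ≤ l₁ + l₂.
L ∈ {1, 2, 3}.
That is 3 values.

3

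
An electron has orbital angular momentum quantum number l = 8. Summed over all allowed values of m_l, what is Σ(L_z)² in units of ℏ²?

Σ(L_z)² = 408 ℏ²

m_l ∈ {-8, -7, -6, -5, -4, -3, -2, -1, 0, 1, 2, 3, 4, 5, 6, 7, 8}.
Σ m_l² = 2·(1 + 4 + 9 + 16 + 25 + 36 + 49 + 64) = 408.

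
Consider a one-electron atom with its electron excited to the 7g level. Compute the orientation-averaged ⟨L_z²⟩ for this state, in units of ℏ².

The 7g level has l = 4.
The allowed m_l values are -4, -3, -2, -1, 0, 1, 2, 3, 4.
⟨L_z²⟩ = ℏ²·(Σ m_l²)/(2l+1) = ℏ²·60/9 = 6.667ℏ².

⟨L_z²⟩ = 6.667 ℏ²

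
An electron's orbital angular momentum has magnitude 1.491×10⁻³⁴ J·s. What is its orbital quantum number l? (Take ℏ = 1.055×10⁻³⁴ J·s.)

Dividing by ℏ: |L|/ℏ ≈ 1.413.
Set l(l+1) = 2.00; the integer solution is l = 1.

l = 1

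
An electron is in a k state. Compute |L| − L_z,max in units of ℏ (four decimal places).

|L| − L_z,max ≈ 0.4833ℏ

For a k orbital, l = 7.
|L| = 2√14 ℏ ≈ 7.4833ℏ, while L_z,max = lℏ = 7ℏ.
The difference is (2√14 − 7)ℏ ≈ 0.4833ℏ.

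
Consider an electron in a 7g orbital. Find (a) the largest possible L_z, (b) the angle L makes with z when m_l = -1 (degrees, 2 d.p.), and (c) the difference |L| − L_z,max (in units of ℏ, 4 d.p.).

L_z,max = 4ℏ; θ(m_l=-1) ≈ 102.92°; |L|−L_z,max ≈ 0.4721ℏ

7g means n = 7, l = 4.
L_z,max = lℏ = 4ℏ.
For m_l = -1: cos θ = -1/√20, θ ≈ 102.92°.
|L| − L_z,max = (2√5 − 4)ℏ ≈ 0.4721ℏ.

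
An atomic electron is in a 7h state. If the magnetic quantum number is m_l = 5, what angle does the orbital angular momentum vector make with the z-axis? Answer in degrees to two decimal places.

The 7h subshell has l = 5.
|L| = ℏ√(l(l+1)) = √30 ℏ.
L_z = m_l ℏ = 5ℏ.
cos θ = L_z/|L| = 5/√30, so θ ≈ 24.09°.

θ ≈ 24.09°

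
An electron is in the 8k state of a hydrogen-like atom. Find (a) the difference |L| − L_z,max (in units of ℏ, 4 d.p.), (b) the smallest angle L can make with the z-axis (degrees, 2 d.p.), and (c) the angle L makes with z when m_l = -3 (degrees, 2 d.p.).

8k means n = 8, l = 7.
|L| − L_z,max = (2√14 − 7)ℏ ≈ 0.4833ℏ.
cos θ_min = 7/√56, so θ_min ≈ 20.70°.
For m_l = -3: cos θ = -3/√56, θ ≈ 113.63°.

|L|−L_z,max ≈ 0.4833ℏ; θ_min ≈ 20.70°; θ(m_l=-3) ≈ 113.63°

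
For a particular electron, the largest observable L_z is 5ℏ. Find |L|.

Since max m_l = l, l = 5.
Then |L| = ℏ√(5·6) = √30 ℏ.

|L| = √30 ℏ ≈ 5.477ℏ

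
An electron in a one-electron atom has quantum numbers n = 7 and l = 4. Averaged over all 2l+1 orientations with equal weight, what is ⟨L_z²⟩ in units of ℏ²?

The allowed m_l values are -4, -3, -2, -1, 0, 1, 2, 3, 4.
⟨L_z²⟩ = ℏ²·(Σ m_l²)/(2l+1) = ℏ²·60/9 = 6.667ℏ².

⟨L_z²⟩ = 6.667 ℏ²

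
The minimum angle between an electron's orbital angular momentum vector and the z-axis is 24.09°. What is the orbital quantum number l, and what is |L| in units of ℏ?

l = 5, |L| = √30 ℏ ≈ 5.477ℏ

At minimum angle, m_l = l, so cos θ = l/√(l(l+1)); cos²θ = l/(l+1) = 0.8334.
l = cos²θ/sin²θ ≈ 5.
Then |L| = ℏ√(5·6) = √30 ℏ.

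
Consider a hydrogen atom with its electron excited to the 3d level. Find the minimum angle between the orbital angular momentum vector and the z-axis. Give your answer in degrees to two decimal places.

The 3d level has l = 2.
|L| = √(l(l+1)) ℏ = √6 ℏ.
The smallest angle corresponds to the largest L_z, i.e. m_l = l = 2, giving L_z = 2ℏ.
cos θ_min = 2/√6, so θ_min ≈ 35.26°.

θ_min ≈ 35.26°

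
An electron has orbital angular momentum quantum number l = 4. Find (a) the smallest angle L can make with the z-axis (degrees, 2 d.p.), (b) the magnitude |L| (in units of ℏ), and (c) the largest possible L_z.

cos θ_min = 4/√20, so θ_min ≈ 26.57°.
|L| = ℏ√(4·5) = 2√5 ℏ ≈ 4.472ℏ.
L_z,max = lℏ = 4ℏ.

θ_min ≈ 26.57°; |L| = 2√5 ℏ ≈ 4.472ℏ; L_z,max = 4ℏ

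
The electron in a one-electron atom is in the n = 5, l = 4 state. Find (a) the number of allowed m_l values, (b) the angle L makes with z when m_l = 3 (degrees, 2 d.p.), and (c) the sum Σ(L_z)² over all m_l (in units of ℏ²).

There are 2l+1 = 9 values of m_l.
For m_l = 3: cos θ = 3/√20, θ ≈ 47.87°.
Σ m_l² = 60, so Σ(L_z)² = 60 ℏ².

9 values; θ(m_l=3) ≈ 47.87°; Σ(L_z)² = 60 ℏ²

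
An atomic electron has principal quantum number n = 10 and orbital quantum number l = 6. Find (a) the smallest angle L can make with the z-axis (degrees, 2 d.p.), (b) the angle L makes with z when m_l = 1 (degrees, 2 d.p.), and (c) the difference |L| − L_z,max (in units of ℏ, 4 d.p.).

θ_min ≈ 22.21°; θ(m_l=1) ≈ 81.12°; |L|−L_z,max ≈ 0.4807ℏ

cos θ_min = 6/√42, so θ_min ≈ 22.21°.
For m_l = 1: cos θ = 1/√42, θ ≈ 81.12°.
|L| − L_z,max = (√42 − 6)ℏ ≈ 0.4807ℏ.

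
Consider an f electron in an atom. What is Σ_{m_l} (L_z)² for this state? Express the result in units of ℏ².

For an f orbital, l = 3.
The allowed m_l values are -3, -2, -1, 0, 1, 2, 3.
Σ m_l² = 2·(1 + 4 + 9) = 28.

Σ(L_z)² = 28 ℏ²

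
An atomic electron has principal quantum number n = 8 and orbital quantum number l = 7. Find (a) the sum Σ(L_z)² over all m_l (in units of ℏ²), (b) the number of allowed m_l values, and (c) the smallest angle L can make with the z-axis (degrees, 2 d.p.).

Σ(L_z)² = 280 ℏ²; 15 values; θ_min ≈ 20.70°

Σ m_l² = 280, so Σ(L_z)² = 280 ℏ².
There are 2l+1 = 15 values of m_l.
cos θ_min = 7/√56, so θ_min ≈ 20.70°.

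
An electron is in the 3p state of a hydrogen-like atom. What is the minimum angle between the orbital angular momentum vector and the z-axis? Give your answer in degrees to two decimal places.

θ_min ≈ 45.00°

For 3p, l = 1.
|L| = ℏ√(l(l+1)) = √2 ℏ.
The smallest angle corresponds to the largest L_z, i.e. m_l = l = 1, giving L_z = 1ℏ.
cos θ_min = 1/√2, so θ_min ≈ 45.00°.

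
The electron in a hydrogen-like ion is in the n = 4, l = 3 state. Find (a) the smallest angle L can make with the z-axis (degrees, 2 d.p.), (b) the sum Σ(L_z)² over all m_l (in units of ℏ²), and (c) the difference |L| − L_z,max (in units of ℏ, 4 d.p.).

cos θ_min = 3/√12, so θ_min ≈ 30.00°.
Σ m_l² = 28, so Σ(L_z)² = 28 ℏ².
|L| − L_z,max = (2√3 − 3)ℏ ≈ 0.4641ℏ.

θ_min ≈ 30.00°; Σ(L_z)² = 28 ℏ²; |L|−L_z,max ≈ 0.4641ℏ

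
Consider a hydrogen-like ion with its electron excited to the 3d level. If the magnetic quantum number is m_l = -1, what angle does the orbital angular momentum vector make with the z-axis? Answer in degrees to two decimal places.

θ ≈ 114.09°

The 3d level has l = 2.
|L| = √(l(l+1)) ℏ = √6 ℏ.
L_z = m_l ℏ = −1ℏ.
cos θ = L_z/|L| = -1/√6, so θ ≈ 114.09°.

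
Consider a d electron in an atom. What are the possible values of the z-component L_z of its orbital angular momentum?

For a d orbital, l = 2.
L_z = m_l ℏ with m_l ranging from −l to +l in integer steps.
For l = 2: m_l ∈ {-2, -1, 0, 1, 2}.

L_z ∈ {−2ℏ, −ℏ, 0, ℏ, 2ℏ}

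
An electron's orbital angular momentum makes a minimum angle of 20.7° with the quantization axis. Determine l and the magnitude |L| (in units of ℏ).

l = 7, |L| = 2√14 ℏ ≈ 7.483ℏ

At minimum angle, m_l = l, so cos θ = l/√(l(l+1)); cos²θ = l/(l+1) = 0.8751.
l = cos²θ/sin²θ ≈ 7.
Then |L| = ℏ√(7·8) = 2√14 ℏ.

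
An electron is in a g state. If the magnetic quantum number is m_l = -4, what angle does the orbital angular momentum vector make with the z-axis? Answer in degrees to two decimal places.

θ ≈ 153.43°

G corresponds to l = 4.
|L|² = l(l+1)ℏ² = 20ℏ², so |L| = 2√5 ℏ.
L_z = m_l ℏ = −4ℏ.
cos θ = L_z/|L| = -4/√20, so θ ≈ 153.43°.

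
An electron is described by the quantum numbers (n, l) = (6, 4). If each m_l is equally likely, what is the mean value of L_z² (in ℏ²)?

m_l ∈ {-4, -3, -2, -1, 0, 1, 2, 3, 4}.
⟨L_z²⟩ = ℏ²·(Σ m_l²)/(2l+1) = ℏ²·60/9 = 6.667ℏ².

⟨L_z²⟩ = 6.667 ℏ²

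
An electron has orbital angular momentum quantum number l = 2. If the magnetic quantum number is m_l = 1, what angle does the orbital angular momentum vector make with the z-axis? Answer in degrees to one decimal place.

θ ≈ 65.9°

|L| = ℏ√(l(l+1)) = √6 ℏ.
L_z = m_l ℏ = 1ℏ.
cos θ = L_z/|L| = 1/√6, so θ ≈ 65.9°.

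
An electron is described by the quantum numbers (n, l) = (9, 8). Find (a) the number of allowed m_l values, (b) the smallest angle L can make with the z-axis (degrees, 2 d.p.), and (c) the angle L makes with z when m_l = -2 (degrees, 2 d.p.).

17 values; θ_min ≈ 19.47°; θ(m_l=-2) ≈ 103.63°

There are 2l+1 = 17 values of m_l.
cos θ_min = 8/√72, so θ_min ≈ 19.47°.
For m_l = -2: cos θ = -2/√72, θ ≈ 103.63°.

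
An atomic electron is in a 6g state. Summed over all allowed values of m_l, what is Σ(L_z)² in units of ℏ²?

For 6g, l = 4.
The allowed m_l values are -4, -3, -2, -1, 0, 1, 2, 3, 4.
Σ m_l² = l(l+1)(2l+1)/3 = 4·5·9/3 = 60.

Σ(L_z)² = 60 ℏ²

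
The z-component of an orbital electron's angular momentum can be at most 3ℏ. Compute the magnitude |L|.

L_z,max = lℏ, so l = 3.
Then |L| = ℏ√(3·4) = 2√3 ℏ.

|L| = 2√3 ℏ ≈ 3.464ℏ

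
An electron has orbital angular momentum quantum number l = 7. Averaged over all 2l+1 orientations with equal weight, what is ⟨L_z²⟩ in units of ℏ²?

⟨L_z²⟩ = 18.67 ℏ²

m_l runs from −7 to 7, i.e. {-7, -6, -5, -4, -3, -2, -1, 0, 1, 2, 3, 4, 5, 6, 7}.
Average of L_z² over 15 states: 280/15 ℏ² = 18.67 ℏ².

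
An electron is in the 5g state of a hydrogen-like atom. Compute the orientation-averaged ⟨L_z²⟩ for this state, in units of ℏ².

⟨L_z²⟩ = 6.667 ℏ²

For 5g, l = 4.
m_l ∈ {-4, -3, -2, -1, 0, 1, 2, 3, 4}.
⟨L_z²⟩ = ℏ²·(Σ m_l²)/(2l+1) = ℏ²·60/9 = 6.667ℏ².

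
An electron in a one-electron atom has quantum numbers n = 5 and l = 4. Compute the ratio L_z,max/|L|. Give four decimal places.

L_z,max/|L| = 0.8944

|L| = 2√5 ℏ ≈ 4.4721ℏ, while L_z,max = lℏ = 4ℏ.
L_z,max/|L| = 4/√20 = 0.8944.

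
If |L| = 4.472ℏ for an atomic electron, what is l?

|L| = ℏ√(l(l+1)), so l(l+1) = 20.
Solving: l = 4.

l = 4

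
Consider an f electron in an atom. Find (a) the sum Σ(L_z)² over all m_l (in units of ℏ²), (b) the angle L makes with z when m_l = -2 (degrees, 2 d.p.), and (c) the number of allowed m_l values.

Σ(L_z)² = 28 ℏ²; θ(m_l=-2) ≈ 125.26°; 7 values

An f state has l = 3.
Σ m_l² = 28, so Σ(L_z)² = 28 ℏ².
For m_l = -2: cos θ = -2/√12, θ ≈ 125.26°.
There are 2l+1 = 7 values of m_l.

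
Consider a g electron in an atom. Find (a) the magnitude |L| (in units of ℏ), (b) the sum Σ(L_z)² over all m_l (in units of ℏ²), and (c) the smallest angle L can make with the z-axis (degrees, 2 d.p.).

|L| = 2√5 ℏ ≈ 4.472ℏ; Σ(L_z)² = 60 ℏ²; θ_min ≈ 26.57°

The letter g corresponds to l = 4.
|L| = ℏ√(4·5) = 2√5 ℏ ≈ 4.472ℏ.
Σ m_l² = 60, so Σ(L_z)² = 60 ℏ².
cos θ_min = 4/√20, so θ_min ≈ 26.57°.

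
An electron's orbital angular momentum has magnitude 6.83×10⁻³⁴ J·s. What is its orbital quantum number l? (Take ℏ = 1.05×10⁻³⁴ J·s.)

l = 6

|L|/ℏ = (6.83×10⁻³⁴)/(1.05×10⁻³⁴) ≈ 6.505.
l(l+1) ≈ 6.505² ≈ 42.31, so l = 6.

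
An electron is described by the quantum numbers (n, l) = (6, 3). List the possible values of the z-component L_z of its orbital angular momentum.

L_z ∈ {−3ℏ, −2ℏ, −ℏ, 0, ℏ, 2ℏ, 3ℏ}

L_z = m_l ℏ with m_l ranging from −l to +l in integer steps.
For l = 3: m_l ∈ {-3, -2, -1, 0, 1, 2, 3}.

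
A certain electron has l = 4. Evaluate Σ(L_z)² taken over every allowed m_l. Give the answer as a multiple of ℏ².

m_l ∈ {-4, -3, -2, -1, 0, 1, 2, 3, 4}.
Σ m_l² = 2·(1 + 4 + 9 + 16) = 60.

Σ(L_z)² = 60 ℏ²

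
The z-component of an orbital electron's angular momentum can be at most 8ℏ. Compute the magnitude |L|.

Since max m_l = l, l = 8.
|L| = √(l(l+1)) ℏ = 6√2 ℏ.

|L| = 6√2 ℏ ≈ 8.485ℏ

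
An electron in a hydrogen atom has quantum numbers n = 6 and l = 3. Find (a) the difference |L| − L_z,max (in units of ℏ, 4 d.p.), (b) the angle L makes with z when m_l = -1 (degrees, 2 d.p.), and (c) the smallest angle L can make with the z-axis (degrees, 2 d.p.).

|L| − L_z,max = (2√3 − 3)ℏ ≈ 0.4641ℏ.
For m_l = -1: cos θ = -1/√12, θ ≈ 106.78°.
cos θ_min = 3/√12, so θ_min ≈ 30.00°.

|L|−L_z,max ≈ 0.4641ℏ; θ(m_l=-1) ≈ 106.78°; θ_min ≈ 30.00°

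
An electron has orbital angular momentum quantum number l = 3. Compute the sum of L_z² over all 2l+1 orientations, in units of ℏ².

Σ(L_z)² = 28 ℏ²

The allowed m_l values are -3, -2, -1, 0, 1, 2, 3.
Σ m_l² = 2·(1 + 4 + 9) = 28.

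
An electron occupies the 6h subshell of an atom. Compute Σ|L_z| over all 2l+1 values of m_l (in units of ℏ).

For 6h, l = 5.
m_l ∈ {-5, -4, -3, -2, -1, 0, 1, 2, 3, 4, 5}.
Σ|m_l| = 2·5(5+1)/2 = 30.

Σ|L_z| = 30 ℏ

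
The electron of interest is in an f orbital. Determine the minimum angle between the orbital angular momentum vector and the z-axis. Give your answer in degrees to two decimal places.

For an f orbital, l = 3.
|L|² = l(l+1)ℏ² = 12ℏ², so |L| = 2√3 ℏ.
The smallest angle corresponds to the largest L_z, i.e. m_l = l = 3, giving L_z = 3ℏ.
cos θ_min = 3/√12, so θ_min ≈ 30.00°.

θ_min ≈ 30.00°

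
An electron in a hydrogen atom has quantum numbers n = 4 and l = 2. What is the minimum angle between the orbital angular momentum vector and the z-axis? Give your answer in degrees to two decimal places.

θ_min ≈ 35.26°

|L| = √(l(l+1)) ℏ = √6 ℏ.
The smallest angle corresponds to the largest L_z, i.e. m_l = l = 2, giving L_z = 2ℏ.
cos θ_min = 2/√6, so θ_min ≈ 35.26°.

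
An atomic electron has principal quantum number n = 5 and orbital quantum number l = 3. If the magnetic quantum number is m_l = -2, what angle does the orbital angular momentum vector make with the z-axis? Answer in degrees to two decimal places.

|L| = √(l(l+1)) ℏ = 2√3 ℏ.
L_z = m_l ℏ = −2ℏ.
cos θ = L_z/|L| = -2/√12, so θ ≈ 125.26°.

θ ≈ 125.26°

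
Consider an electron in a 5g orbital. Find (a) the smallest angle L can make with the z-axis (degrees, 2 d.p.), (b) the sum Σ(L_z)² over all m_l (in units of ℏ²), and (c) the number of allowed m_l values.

θ_min ≈ 26.57°; Σ(L_z)² = 60 ℏ²; 9 values

For 5g, l = 4.
cos θ_min = 4/√20, so θ_min ≈ 26.57°.
Σ m_l² = 60, so Σ(L_z)² = 60 ℏ².
There are 2l+1 = 9 values of m_l.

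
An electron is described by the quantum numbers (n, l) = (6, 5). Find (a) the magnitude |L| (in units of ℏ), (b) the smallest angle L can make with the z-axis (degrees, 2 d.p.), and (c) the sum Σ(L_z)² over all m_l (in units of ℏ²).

|L| = ℏ√(5·6) = √30 ℏ ≈ 5.477ℏ.
cos θ_min = 5/√30, so θ_min ≈ 24.09°.
Σ m_l² = 110, so Σ(L_z)² = 110 ℏ².

|L| = √30 ℏ ≈ 5.477ℏ; θ_min ≈ 24.09°; Σ(L_z)² = 110 ℏ²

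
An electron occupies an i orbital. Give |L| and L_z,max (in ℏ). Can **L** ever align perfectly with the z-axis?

No: L_z,max = 6ℏ < |L| = √42 ℏ ≈ 6.481ℏ

For an i orbital, l = 6.
|L| = √42 ℏ ≈ 6.4807ℏ, while L_z,max = lℏ = 6ℏ.
Since |L| > L_z,max, the vector can never point exactly along z; the closest it comes is θ_min = arccos(6/√42) ≈ 22.2°.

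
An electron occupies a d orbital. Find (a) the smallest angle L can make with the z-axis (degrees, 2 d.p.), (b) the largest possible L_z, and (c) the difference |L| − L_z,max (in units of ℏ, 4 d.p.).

θ_min ≈ 35.26°; L_z,max = 2ℏ; |L|−L_z,max ≈ 0.4495ℏ

The letter d corresponds to l = 2.
cos θ_min = 2/√6, so θ_min ≈ 35.26°.
L_z,max = lℏ = 2ℏ.
|L| − L_z,max = (√6 − 2)ℏ ≈ 0.4495ℏ.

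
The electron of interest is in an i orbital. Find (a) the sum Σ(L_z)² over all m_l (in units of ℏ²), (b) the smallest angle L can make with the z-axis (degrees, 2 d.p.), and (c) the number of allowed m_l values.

Σ(L_z)² = 182 ℏ²; θ_min ≈ 22.21°; 13 values

For an i orbital, l = 6.
Σ m_l² = 182, so Σ(L_z)² = 182 ℏ².
cos θ_min = 6/√42, so θ_min ≈ 22.21°.
There are 2l+1 = 13 values of m_l.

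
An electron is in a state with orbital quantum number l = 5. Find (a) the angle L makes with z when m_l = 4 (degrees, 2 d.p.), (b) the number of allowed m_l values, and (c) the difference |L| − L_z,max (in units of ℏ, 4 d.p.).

For m_l = 4: cos θ = 4/√30, θ ≈ 43.09°.
There are 2l+1 = 11 values of m_l.
|L| − L_z,max = (√30 − 5)ℏ ≈ 0.4772ℏ.

θ(m_l=4) ≈ 43.09°; 11 values; |L|−L_z,max ≈ 0.4772ℏ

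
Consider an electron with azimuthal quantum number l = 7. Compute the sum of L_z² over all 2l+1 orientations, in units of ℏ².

m_l ∈ {-7, -6, -5, -4, -3, -2, -1, 0, 1, 2, 3, 4, 5, 6, 7}.
Σ m_l² = 2·(1 + 4 + 9 + 16 + 25 + 36 + 49) = 280.

Σ(L_z)² = 280 ℏ²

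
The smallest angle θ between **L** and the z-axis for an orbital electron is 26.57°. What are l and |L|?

l = 4, |L| = 2√5 ℏ ≈ 4.472ℏ

cos θ_min = l/√(l(l+1)) = √(l/(l+1)), so l/(l+1) = cos²(26.57°) = 0.7999.
Solving: l = 4.
Then |L| = ℏ√(4·5) = 2√5 ℏ.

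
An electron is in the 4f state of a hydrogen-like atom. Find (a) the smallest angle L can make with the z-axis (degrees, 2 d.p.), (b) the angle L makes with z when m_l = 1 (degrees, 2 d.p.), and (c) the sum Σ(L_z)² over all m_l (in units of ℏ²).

θ_min ≈ 30.00°; θ(m_l=1) ≈ 73.22°; Σ(L_z)² = 28 ℏ²

The 4f subshell has l = 3.
cos θ_min = 3/√12, so θ_min ≈ 30.00°.
For m_l = 1: cos θ = 1/√12, θ ≈ 73.22°.
Σ m_l² = 28, so Σ(L_z)² = 28 ℏ².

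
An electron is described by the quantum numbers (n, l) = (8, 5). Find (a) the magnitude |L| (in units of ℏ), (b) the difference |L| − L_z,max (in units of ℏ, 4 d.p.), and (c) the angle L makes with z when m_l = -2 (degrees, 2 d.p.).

|L| = ℏ√(5·6) = √30 ℏ ≈ 5.477ℏ.
|L| − L_z,max = (√30 − 5)ℏ ≈ 0.4772ℏ.
For m_l = -2: cos θ = -2/√30, θ ≈ 111.42°.

|L| = √30 ℏ ≈ 5.477ℏ; |L|−L_z,max ≈ 0.4772ℏ; θ(m_l=-2) ≈ 111.42°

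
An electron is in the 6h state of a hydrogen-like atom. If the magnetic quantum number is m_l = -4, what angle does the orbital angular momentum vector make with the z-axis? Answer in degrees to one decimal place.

θ ≈ 136.9°

For 6h, l = 5.
|L| = √(l(l+1)) ℏ = √30 ℏ.
L_z = m_l ℏ = −4ℏ.
cos θ = L_z/|L| = -4/√30, so θ ≈ 136.9°.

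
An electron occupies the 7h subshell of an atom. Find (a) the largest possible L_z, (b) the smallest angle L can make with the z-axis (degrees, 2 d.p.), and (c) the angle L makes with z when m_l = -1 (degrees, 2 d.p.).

For 7h, l = 5.
L_z,max = lℏ = 5ℏ.
cos θ_min = 5/√30, so θ_min ≈ 24.09°.
For m_l = -1: cos θ = -1/√30, θ ≈ 100.52°.

L_z,max = 5ℏ; θ_min ≈ 24.09°; θ(m_l=-1) ≈ 100.52°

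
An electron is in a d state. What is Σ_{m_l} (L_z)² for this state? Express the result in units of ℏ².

Σ(L_z)² = 10 ℏ²

For a d orbital, l = 2.
m_l runs from −2 to 2, i.e. {-2, -1, 0, 1, 2}.
Σ m_l² = l(l+1)(2l+1)/3 = 2·3·5/3 = 10.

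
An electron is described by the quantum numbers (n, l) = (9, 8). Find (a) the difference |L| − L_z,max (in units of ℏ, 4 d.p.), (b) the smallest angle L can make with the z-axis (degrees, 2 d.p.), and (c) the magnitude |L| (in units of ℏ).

|L| − L_z,max = (6√2 − 8)ℏ ≈ 0.4853ℏ.
cos θ_min = 8/√72, so θ_min ≈ 19.47°.
|L| = ℏ√(8·9) = 6√2 ℏ ≈ 8.485ℏ.

|L|−L_z,max ≈ 0.4853ℏ; θ_min ≈ 19.47°; |L| = 6√2 ℏ ≈ 8.485ℏ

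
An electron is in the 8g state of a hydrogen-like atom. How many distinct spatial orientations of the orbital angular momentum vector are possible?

9

For 8g, l = 4.
The number of m_l values is 2l + 1 = 2·4 + 1 = 9.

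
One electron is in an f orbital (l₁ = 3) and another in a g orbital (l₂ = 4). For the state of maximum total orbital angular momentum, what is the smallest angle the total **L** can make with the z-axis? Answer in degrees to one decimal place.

θ_min ≈ 20.7°

The total orbital quantum number L ranges from |l₁ − l₂| to l₁ + l₂ in integer steps.
Allowed values: L = 1, 2, 3, 4, 5, 6, 7.
The maximum is L = 7, with |L_tot| = ℏ√(7·8) = 2√14 ℏ.
The minimum angle with z is arccos(7/√56) ≈ 20.7°.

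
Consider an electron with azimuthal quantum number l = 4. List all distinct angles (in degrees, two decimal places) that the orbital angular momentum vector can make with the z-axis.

θ ∈ {26.57°, 47.87°, 63.43°, 77.08°, 90.00°, 102.92°, 116.57°, 132.13°, 153.43°}

|L| = ℏ√(l(l+1)) = 2√5 ℏ.
cos θ = m_l/√20 for each m_l ∈ {-4, -3, -2, -1, 0, 1, 2, 3, 4}.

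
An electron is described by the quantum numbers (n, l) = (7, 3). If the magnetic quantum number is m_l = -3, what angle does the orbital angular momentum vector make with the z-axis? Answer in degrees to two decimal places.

θ ≈ 150.00°

|L|² = l(l+1)ℏ² = 12ℏ², so |L| = 2√3 ℏ.
L_z = m_l ℏ = −3ℏ.
cos θ = L_z/|L| = -3/√12, so θ ≈ 150.00°.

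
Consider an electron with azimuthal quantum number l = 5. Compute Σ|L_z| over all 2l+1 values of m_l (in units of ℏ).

Σ|L_z| = 30 ℏ

m_l runs from −5 to 5, i.e. {-5, -4, -3, -2, -1, 0, 1, 2, 3, 4, 5}.
Σ|m_l| = 2·5(5+1)/2 = 30.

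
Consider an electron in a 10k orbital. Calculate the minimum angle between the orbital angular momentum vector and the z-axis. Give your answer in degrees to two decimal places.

10k means n = 10, l = 7.
|L|² = l(l+1)ℏ² = 56ℏ², so |L| = 2√14 ℏ.
The smallest angle corresponds to the largest L_z, i.e. m_l = l = 7, giving L_z = 7ℏ.
cos θ_min = 7/√56, so θ_min ≈ 20.70°.

θ_min ≈ 20.70°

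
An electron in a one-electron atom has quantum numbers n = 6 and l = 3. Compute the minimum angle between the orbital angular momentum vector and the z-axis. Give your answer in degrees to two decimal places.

θ_min ≈ 30.00°

|L|² = l(l+1)ℏ² = 12ℏ², so |L| = 2√3 ℏ.
The smallest angle corresponds to the largest L_z, i.e. m_l = l = 3, giving L_z = 3ℏ.
cos θ_min = 3/√12, so θ_min ≈ 30.00°.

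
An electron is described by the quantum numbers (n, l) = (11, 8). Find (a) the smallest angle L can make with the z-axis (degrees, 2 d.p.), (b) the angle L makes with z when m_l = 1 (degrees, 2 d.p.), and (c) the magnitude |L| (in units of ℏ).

cos θ_min = 8/√72, so θ_min ≈ 19.47°.
For m_l = 1: cos θ = 1/√72, θ ≈ 83.23°.
|L| = ℏ√(8·9) = 6√2 ℏ ≈ 8.485ℏ.

θ_min ≈ 19.47°; θ(m_l=1) ≈ 83.23°; |L| = 6√2 ℏ ≈ 8.485ℏ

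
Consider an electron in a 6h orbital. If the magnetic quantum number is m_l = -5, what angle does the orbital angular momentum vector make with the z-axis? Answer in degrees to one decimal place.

6h means n = 6, l = 5.
|L| = ℏ√(l(l+1)) = √30 ℏ.
L_z = m_l ℏ = −5ℏ.
cos θ = L_z/|L| = -5/√30, so θ ≈ 155.9°.

θ ≈ 155.9°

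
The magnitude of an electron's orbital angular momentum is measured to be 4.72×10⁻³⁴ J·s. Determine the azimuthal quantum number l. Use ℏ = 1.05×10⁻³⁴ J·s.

In units of ℏ, |L| ≈ 4.495.
l(l+1) ≈ 4.495² ≈ 20.21, so l = 4.

l = 4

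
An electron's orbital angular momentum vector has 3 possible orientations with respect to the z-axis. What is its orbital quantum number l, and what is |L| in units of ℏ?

Since there are 2l+1 = 3 values of m_l, l = 1.
|L| = ℏ√(l(l+1)) = ℏ√(1·2) = √2 ℏ.

l = 1, |L| = √2 ℏ ≈ 1.414ℏ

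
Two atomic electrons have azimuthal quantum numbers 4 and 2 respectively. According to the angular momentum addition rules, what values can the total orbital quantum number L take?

L = 2, 3, 4, 5, 6

L runs from |4 − 2| = 2 to 4 + 2 = 6.
Allowed values: L = 2, 3, 4, 5, 6.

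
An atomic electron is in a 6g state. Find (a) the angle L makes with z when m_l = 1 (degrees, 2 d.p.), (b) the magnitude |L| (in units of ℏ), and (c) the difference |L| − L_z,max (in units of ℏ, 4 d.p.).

The 6g subshell has l = 4.
For m_l = 1: cos θ = 1/√20, θ ≈ 77.08°.
|L| = ℏ√(4·5) = 2√5 ℏ ≈ 4.472ℏ.
|L| − L_z,max = (2√5 − 4)ℏ ≈ 0.4721ℏ.

θ(m_l=1) ≈ 77.08°; |L| = 2√5 ℏ ≈ 4.472ℏ; |L|−L_z,max ≈ 0.4721ℏ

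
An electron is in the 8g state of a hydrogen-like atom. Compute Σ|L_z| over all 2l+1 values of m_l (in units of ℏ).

The 8g subshell has l = 4.
The allowed m_l values are -4, -3, -2, -1, 0, 1, 2, 3, 4.
Σ|m_l| = l(l+1) = 20.

Σ|L_z| = 20 ℏ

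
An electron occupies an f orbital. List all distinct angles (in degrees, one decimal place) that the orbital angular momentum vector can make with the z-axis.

θ ∈ {30.0°, 54.7°, 73.2°, 90.0°, 106.8°, 125.3°, 150.0°}

The letter f corresponds to l = 3.
|L| = ℏ√(l(l+1)) = 2√3 ℏ.
cos θ = m_l/√12 for each m_l ∈ {-3, -2, -1, 0, 1, 2, 3}.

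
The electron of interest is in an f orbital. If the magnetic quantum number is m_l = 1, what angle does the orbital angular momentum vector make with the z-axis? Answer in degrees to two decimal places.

θ ≈ 73.22°

The letter f corresponds to l = 3.
|L|² = l(l+1)ℏ² = 12ℏ², so |L| = 2√3 ℏ.
L_z = m_l ℏ = 1ℏ.
cos θ = L_z/|L| = 1/√12, so θ ≈ 73.22°.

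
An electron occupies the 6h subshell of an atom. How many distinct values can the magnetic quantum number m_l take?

11

The 6h subshell has l = 5.
The number of m_l values is 2l + 1 = 2·5 + 1 = 11.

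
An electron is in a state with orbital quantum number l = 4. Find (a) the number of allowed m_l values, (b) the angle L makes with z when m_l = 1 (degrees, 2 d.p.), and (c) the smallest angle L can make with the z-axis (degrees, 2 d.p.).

There are 2l+1 = 9 values of m_l.
For m_l = 1: cos θ = 1/√20, θ ≈ 77.08°.
cos θ_min = 4/√20, so θ_min ≈ 26.57°.

9 values; θ(m_l=1) ≈ 77.08°; θ_min ≈ 26.57°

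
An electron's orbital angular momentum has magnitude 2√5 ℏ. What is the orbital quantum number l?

l = 4

|L| = ℏ√(l(l+1)), so l(l+1) = 20.
l² + l − 20 = 0 ⇒ l = 4.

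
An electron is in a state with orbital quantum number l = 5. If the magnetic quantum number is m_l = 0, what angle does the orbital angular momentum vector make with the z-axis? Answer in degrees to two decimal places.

|L| = ℏ√(l(l+1)) = √30 ℏ.
L_z = m_l ℏ = 0ℏ.
cos θ = L_z/|L| = 0/√30, so θ ≈ 90.00°.

θ ≈ 90.00°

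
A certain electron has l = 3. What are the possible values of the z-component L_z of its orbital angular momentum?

L_z = m_l ℏ with m_l ranging from −l to +l in integer steps.
For l = 3: m_l ∈ {-3, -2, -1, 0, 1, 2, 3}.

L_z ∈ {−3ℏ, −2ℏ, −ℏ, 0, ℏ, 2ℏ, 3ℏ}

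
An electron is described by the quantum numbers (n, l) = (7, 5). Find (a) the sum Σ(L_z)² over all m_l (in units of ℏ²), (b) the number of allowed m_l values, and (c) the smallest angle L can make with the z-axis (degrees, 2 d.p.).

Σ(L_z)² = 110 ℏ²; 11 values; θ_min ≈ 24.09°

Σ m_l² = 110, so Σ(L_z)² = 110 ℏ².
There are 2l+1 = 11 values of m_l.
cos θ_min = 5/√30, so θ_min ≈ 24.09°.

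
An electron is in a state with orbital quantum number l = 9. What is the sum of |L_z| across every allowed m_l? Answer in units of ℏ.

The allowed m_l values are -9, -8, -7, -6, -5, -4, -3, -2, -1, 0, 1, 2, 3, 4, 5, 6, 7, 8, 9.
Σ|m_l| = 2(1+2+…+9) = 90.

Σ|L_z| = 90 ℏ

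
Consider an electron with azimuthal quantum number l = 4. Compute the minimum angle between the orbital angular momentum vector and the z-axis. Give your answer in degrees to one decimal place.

θ_min ≈ 26.6°

|L|² = l(l+1)ℏ² = 20ℏ², so |L| = 2√5 ℏ.
The smallest angle corresponds to the largest L_z, i.e. m_l = l = 4, giving L_z = 4ℏ.
cos θ_min = 4/√20, so θ_min ≈ 26.6°.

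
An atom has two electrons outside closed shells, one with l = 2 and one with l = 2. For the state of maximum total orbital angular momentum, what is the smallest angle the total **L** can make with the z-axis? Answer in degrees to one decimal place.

θ_min ≈ 26.6°

Angular momentum addition gives L = |l₁ − l₂|, …, l₁ + l₂.
L ∈ {0, 1, 2, 3, 4}.
The maximum is L = 4, with |L_tot| = ℏ√(4·5) = 2√5 ℏ.
The minimum angle with z is arccos(4/√20) ≈ 26.6°.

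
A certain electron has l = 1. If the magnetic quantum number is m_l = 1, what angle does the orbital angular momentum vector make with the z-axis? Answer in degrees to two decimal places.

θ ≈ 45.00°

|L|² = l(l+1)ℏ² = 2ℏ², so |L| = √2 ℏ.
L_z = m_l ℏ = 1ℏ.
cos θ = L_z/|L| = 1/√2, so θ ≈ 45.00°.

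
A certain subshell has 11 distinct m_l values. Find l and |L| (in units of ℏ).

2l + 1 = 11 ⇒ l = 5.
|L| = ℏ√(l(l+1)) = ℏ√(5·6) = √30 ℏ.

l = 5, |L| = √30 ℏ ≈ 5.477ℏ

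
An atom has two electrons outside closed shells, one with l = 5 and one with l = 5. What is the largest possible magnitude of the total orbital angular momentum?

By the triangle rule, |l₁ − l₂| ≤ L ≤ l₁ + l₂.
Allowed values: L = 0, 1, 2, 3, 4, 5, 6, 7, 8, 9, 10.
The largest magnitude corresponds to L = 10: |L_tot| = ℏ√(10·11) = √110 ℏ.

|L_tot|_max = √110 ℏ ≈ 10.488ℏ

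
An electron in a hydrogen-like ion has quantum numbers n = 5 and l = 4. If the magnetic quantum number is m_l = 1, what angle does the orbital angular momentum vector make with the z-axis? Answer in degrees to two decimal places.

|L|² = l(l+1)ℏ² = 20ℏ², so |L| = 2√5 ℏ.
L_z = m_l ℏ = 1ℏ.
cos θ = L_z/|L| = 1/√20, so θ ≈ 77.08°.

θ ≈ 77.08°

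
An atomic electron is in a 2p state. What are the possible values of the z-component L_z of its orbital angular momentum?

2p means n = 2, l = 1.
L_z = m_l ℏ with m_l ranging from −l to +l in integer steps.
For l = 1: m_l ∈ {-1, 0, 1}.

L_z ∈ {−ℏ, 0, ℏ}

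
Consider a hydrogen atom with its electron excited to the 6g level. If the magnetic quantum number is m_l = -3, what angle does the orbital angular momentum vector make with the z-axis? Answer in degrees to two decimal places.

θ ≈ 132.13°

The 6g level has l = 4.
|L| = √(l(l+1)) ℏ = 2√5 ℏ.
L_z = m_l ℏ = −3ℏ.
cos θ = L_z/|L| = -3/√20, so θ ≈ 132.13°.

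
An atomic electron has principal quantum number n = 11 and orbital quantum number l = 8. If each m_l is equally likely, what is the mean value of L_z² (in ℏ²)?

⟨L_z²⟩ = 24 ℏ²

The allowed m_l values are -8, -7, -6, -5, -4, -3, -2, -1, 0, 1, 2, 3, 4, 5, 6, 7, 8.
⟨L_z²⟩ = ℏ²·(Σ m_l²)/(2l+1) = ℏ²·408/17 = 24ℏ².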